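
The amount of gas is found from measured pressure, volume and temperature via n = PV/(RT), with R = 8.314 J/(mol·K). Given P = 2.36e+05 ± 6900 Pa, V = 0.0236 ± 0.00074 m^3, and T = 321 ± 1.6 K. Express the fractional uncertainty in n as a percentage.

Relative error in a monomial: (δn/n)² = Σ (nᵢ · δxᵢ/xᵢ)².
  (1·δP/P)² = (1×0.0292)² = 0.000855;  (1·δV/V)² = (1×0.0314)² = 0.000983;  (-1·δT/T)² = (-1×0.00498)² = 2.48e-05
δn/n = √(0.00186) = 0.0432

4.32%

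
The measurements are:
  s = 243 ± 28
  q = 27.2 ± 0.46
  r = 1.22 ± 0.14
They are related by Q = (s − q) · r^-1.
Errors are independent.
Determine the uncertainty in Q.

30.6

Let u = s − q = 216. δu = √(δs² + δq²) = √(784 + 0.212) = 28.0, so δu/u = 0.130.
Q is then a monomial in u, r:
δQ/Q = √((δu/u)² + (-1·δr/r)²) = √(0.0168 + 0.0132) = 0.173
Q = 177, so δQ = 0.173 × 177 = 30.6.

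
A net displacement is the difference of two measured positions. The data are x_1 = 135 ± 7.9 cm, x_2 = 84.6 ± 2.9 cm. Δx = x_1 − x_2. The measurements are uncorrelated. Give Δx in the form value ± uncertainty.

50.4 ± 8.42 cm

Sums and differences: (δΔx)² = Σ (cᵢ δxᵢ)².
  (δx_1)² = 62.4;  (δx_2)² = 8.41
δΔx = √(70.8) = 8.42 cm
Δx = 50.4 cm.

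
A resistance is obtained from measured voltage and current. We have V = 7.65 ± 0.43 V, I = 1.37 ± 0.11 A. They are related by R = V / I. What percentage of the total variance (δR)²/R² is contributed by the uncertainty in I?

(δR/R)² = (1·δV/V)² + (-1·δI/I)²
  V term: (1×0.0562)² = 0.00316
  I term: (-1×0.0803)² = 0.00645
Total = 0.00961. Share from I = 0.00645/0.00961 = 0.671.

67.1%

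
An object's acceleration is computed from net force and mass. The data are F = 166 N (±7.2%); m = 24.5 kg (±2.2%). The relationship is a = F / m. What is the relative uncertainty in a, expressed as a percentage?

Relative error in a monomial: (δa/a)² = Σ (nᵢ · δxᵢ/xᵢ)².
  (1·δF/F)² = (1×0.0720)² = 0.00518;  (-1·δm/m)² = (-1×0.0220)² = 0.000484
δa/a = √(0.00567) = 0.0753

7.53%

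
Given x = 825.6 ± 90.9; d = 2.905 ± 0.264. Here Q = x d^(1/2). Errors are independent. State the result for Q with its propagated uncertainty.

1407 ± 168

Products/powers → add relative errors in quadrature, weighted by exponent:
  (1·δx/x)² = (1×0.110)² = 0.0121;  (½·δd/d)² = (0.5×0.0909)² = 0.00206
δQ/Q = √(0.0142) = 0.119
Q = 1407, so δQ = 0.119 × 1407 = 168.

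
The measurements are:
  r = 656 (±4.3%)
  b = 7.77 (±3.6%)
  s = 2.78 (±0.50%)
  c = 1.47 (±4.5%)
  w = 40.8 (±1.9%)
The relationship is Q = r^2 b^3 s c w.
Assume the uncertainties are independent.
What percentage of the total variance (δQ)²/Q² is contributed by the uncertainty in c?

(δQ/Q)² = (2·δr/r)² + (3·δb/b)² + (1·δs/s)² + (1·δc/c)² + (1·δw/w)²
  r term: (2×0.0430)² = 0.00740
  b term: (3×0.0360)² = 0.0117
  s term: (1×0.00500)² = 2.5e-05
  c term: (1×0.0450)² = 0.00202
  w term: (1×0.0190)² = 0.000361
Total = 0.0215. Share from c = 0.00202/0.0215 = 0.0943.

9.43%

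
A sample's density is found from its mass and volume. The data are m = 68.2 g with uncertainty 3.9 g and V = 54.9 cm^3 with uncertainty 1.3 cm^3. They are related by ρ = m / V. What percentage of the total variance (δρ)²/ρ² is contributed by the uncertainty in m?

(δρ/ρ)² = (1·δm/m)² + (-1·δV/V)²
  m term: (1×0.0572)² = 0.00327
  V term: (-1×0.0237)² = 0.000561
Total = 0.00383. Share from m = 0.00327/0.00383 = 0.854.

85.4%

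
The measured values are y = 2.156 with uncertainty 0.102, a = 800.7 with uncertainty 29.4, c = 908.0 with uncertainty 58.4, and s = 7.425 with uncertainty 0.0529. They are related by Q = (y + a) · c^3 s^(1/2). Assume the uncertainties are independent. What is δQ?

3.22e+11

Let u = y + a = 802.9. δu = √(δy² + δa²) = √(0.0104 + 864) = 29.4, so δu/u = 0.0366.
Q is then a monomial in u, c, s:
δQ/Q = √((δu/u)² + (3·δc/c)² + (½·δs/s)²) = √(0.00134 + 0.0372 + 1.27e-05) = 0.196
Q = 1.638e+12, so δQ = 0.196 × 1.638e+12 = 3.22e+11.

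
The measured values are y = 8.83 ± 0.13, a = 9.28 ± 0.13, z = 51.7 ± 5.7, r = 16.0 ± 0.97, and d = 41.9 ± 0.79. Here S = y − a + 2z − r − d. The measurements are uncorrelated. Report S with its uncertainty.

45.1 ± 11.5

Each term contributes (cᵢ δxᵢ)² to (δS)²:
  (δy)² = 0.0169;  (δa)² = 0.0169;  (2·δz)² = 130;  (δr)² = 0.941;  (δd)² = 0.624
δS = √(132) = 11.5
S = 45.1.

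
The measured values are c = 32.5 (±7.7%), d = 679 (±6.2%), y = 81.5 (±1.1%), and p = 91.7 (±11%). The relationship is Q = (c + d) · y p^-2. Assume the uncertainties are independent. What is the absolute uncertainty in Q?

Let u = c + d = 712. δu = √(δc² + δd²) = √(6.26 + 1770) = 42.2, so δu/u = 0.0593.
Q is then a monomial in u, y, p:
δQ/Q = √((δu/u)² + (1·δy/y)² + (-2·δp/p)²) = √(0.00351 + 0.000121 + 0.0484) = 0.228
Q = 6.90, so δQ = 0.228 × 6.90 = 1.57.

1.57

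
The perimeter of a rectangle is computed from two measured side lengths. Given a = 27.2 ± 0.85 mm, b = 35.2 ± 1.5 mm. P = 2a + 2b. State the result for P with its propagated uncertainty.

For a sum/difference, combine absolute errors in quadrature:
  (2·δa)² = 2.89;  (2·δb)² = 9.00
δP = √(11.9) = 3.45 mm
P = 125 mm.

125 ± 3.45 mm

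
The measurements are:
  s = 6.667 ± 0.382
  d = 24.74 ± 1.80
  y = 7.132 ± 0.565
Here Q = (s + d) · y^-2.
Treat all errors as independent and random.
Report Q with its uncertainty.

0.6175 ± 0.104

Let u = s + d = 31.41. δu = √(δs² + δd²) = √(0.146 + 3.24) = 1.84, so δu/u = 0.0586.
Q is then a monomial in u, y:
δQ/Q = √((δu/u)² + (-2·δy/y)²) = √(0.00343 + 0.0251) = 0.169
Q = 0.6175, so δQ = 0.169 × 0.6175 = 0.104.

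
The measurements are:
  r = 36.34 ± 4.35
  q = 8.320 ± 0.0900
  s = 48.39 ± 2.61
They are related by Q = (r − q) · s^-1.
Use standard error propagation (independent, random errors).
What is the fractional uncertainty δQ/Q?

Let u = r − q = 28.02. δu = √(δr² + δq²) = √(18.9 + 0.00810) = 4.35, so δu/u = 0.155.
Q is then a monomial in u, s:
δQ/Q = √((δu/u)² + (-1·δs/s)²) = √(0.0241 + 0.00291) = 0.164

0.164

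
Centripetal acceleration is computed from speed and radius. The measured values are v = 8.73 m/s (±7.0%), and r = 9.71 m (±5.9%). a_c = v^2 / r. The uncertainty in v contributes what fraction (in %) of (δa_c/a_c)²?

84.9%

(δa_c/a_c)² = (2·δv/v)² + (-1·δr/r)²
  v term: (2×0.0700)² = 0.0196
  r term: (-1×0.0590)² = 0.00348
Total = 0.0231. Share from v = 0.0196/0.0231 = 0.849.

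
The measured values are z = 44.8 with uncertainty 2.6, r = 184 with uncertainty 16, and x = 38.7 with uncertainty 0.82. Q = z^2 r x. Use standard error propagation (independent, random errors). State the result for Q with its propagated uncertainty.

(1.43 ± 0.209) × 10^7

Each factor contributes (exponent × relative error)² to (δQ/Q)²:
  (2·δz/z)² = (2×0.0580)² = 0.0135;  (1·δr/r)² = (1×0.0870)² = 0.00756;  (1·δx/x)² = (1×0.0212)² = 0.000449
δQ/Q = √(0.0215) = 0.147
Q = 1.43e+07, so δQ = 0.147 × 1.43e+07 = 2.09e+06.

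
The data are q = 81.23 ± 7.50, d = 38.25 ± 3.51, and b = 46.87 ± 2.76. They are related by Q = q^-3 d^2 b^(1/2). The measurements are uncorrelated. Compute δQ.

0.00623

For a monomial Q ∝ q^-3, d^2, b^(1/2), fractional errors add in quadrature:
  (-3·δq/q)² = (-3×0.0923)² = 0.0767;  (2·δd/d)² = (2×0.0918)² = 0.0337;  (½·δb/b)² = (0.5×0.0589)² = 0.000867
δQ/Q = √(0.111) = 0.334
Q = 0.01869, so δQ = 0.334 × 0.01869 = 0.00623.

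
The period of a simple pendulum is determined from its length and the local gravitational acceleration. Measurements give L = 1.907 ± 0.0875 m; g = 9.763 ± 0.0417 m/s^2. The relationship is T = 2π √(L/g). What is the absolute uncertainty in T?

0.0640 s

T is a product of powers, so relative uncertainties combine in quadrature:
  (½·δL/L)² = (0.5×0.0459)² = 0.000526;  (−½·δg/g)² = (-0.5×0.00427)² = 4.56e-06
δT/T = √(0.000531) = 0.0230
T = 2.777 s, so δT = 0.0230 × 2.777 = 0.0640 s.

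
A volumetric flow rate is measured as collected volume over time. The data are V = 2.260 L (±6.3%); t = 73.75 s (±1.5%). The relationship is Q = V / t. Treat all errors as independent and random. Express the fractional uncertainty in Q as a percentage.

Since Q is a product/quotient, work with relative uncertainties:
  (1·δV/V)² = (1×0.0630)² = 0.00397;  (-1·δt/t)² = (-1×0.0150)² = 0.000225
δQ/Q = √(0.00419) = 0.0648

6.48%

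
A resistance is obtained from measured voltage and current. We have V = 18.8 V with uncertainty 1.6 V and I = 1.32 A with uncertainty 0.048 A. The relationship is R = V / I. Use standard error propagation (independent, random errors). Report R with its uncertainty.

14.2 ± 1.32 Ω

Each factor contributes (exponent × relative error)² to (δR/R)²:
  (1·δV/V)² = (1×0.0851)² = 0.00724;  (-1·δI/I)² = (-1×0.0364)² = 0.00132
δR/R = √(0.00857) = 0.0925
R = 14.2 Ω, so δR = 0.0925 × 14.2 = 1.32 Ω.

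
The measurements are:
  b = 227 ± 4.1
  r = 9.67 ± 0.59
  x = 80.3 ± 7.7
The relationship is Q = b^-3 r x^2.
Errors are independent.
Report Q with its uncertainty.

0.00533 ± 0.00111

Products/powers → add relative errors in quadrature, weighted by exponent:
  (-3·δb/b)² = (-3×0.0181)² = 0.00294;  (1·δr/r)² = (1×0.0610)² = 0.00372;  (2·δx/x)² = (2×0.0959)² = 0.0368
δQ/Q = √(0.0434) = 0.208
Q = 0.00533, so δQ = 0.208 × 0.00533 = 0.00111.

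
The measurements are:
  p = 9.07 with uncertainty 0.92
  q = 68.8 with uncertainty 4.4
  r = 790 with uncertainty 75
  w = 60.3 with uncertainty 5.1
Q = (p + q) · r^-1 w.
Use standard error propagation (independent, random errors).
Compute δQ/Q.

Let u = p + q = 77.9. δu = √(δp² + δq²) = √(0.846 + 19.4) = 4.50, so δu/u = 0.0577.
Q is then a monomial in u, r, w:
δQ/Q = √((δu/u)² + (-1·δr/r)² + (1·δw/w)²) = √(0.00333 + 0.00901 + 0.00715) = 0.140

0.140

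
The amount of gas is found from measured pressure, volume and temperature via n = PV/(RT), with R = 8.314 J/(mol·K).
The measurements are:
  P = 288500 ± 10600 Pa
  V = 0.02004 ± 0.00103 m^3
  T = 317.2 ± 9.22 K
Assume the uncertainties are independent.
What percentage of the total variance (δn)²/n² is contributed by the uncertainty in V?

(δn/n)² = (1·δP/P)² + (1·δV/V)² + (-1·δT/T)²
  P term: (1×0.0367)² = 0.00135
  V term: (1×0.0514)² = 0.00264
  T term: (-1×0.0291)² = 0.000845
Total = 0.00484. Share from V = 0.00264/0.00484 = 0.546.

54.6%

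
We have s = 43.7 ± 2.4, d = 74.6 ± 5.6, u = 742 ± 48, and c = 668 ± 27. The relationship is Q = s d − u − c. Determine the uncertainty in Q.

308

Let p = s·d = 3260. δp/p = √((1·δs/s)² + (1·δd/d)²) = √(0.00302 + 0.00564) = 0.0930, so δp = 303.
Q = p − u − c: δQ = √(δp² + δu² + δc²) = √(91900 + 2300 + 729) = 308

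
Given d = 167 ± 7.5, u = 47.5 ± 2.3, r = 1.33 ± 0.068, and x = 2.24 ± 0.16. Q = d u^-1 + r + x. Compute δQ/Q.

0.0409

Let p = d·u^-1 = 3.52. δp/p = √((1·δd/d)² + (-1·δu/u)²) = √(0.00202 + 0.00234) = 0.0660, so δp = 0.232.
Q = p + r + x: δQ = √(δp² + δr² + δx²) = √(0.0539 + 0.00462 + 0.0256) = 0.290
Q = 7.09, so δQ/Q = 0.290/7.09 = 0.0409.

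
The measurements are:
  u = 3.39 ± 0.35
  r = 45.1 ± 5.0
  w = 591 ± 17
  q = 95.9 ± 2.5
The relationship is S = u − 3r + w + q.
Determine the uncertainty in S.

22.8

Sums and differences: (δS)² = Σ (cᵢ δxᵢ)².
  (δu)² = 0.122;  (3·δr)² = 225;  (δw)² = 289;  (δq)² = 6.25
δS = √(520) = 22.8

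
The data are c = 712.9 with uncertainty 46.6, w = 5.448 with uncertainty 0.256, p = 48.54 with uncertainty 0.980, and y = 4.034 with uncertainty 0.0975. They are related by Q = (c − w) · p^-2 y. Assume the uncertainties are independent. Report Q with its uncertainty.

Let u = c − w = 707.5. δu = √(δc² + δw²) = √(2170 + 0.0655) = 46.6, so δu/u = 0.0659.
Q is then a monomial in u, p, y:
δQ/Q = √((δu/u)² + (-2·δp/p)² + (1·δy/y)²) = √(0.00434 + 0.00163 + 0.000584) = 0.0810
Q = 1.211, so δQ = 0.0810 × 1.211 = 0.0981.

1.211 ± 0.0981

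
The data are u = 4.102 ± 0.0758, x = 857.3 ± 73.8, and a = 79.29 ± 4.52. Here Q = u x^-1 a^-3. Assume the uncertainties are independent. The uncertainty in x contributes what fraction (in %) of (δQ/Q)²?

20.0%

(δQ/Q)² = (1·δu/u)² + (-1·δx/x)² + (-3·δa/a)²
  u term: (1×0.0185)² = 0.000341
  x term: (-1×0.0861)² = 0.00741
  a term: (-3×0.0570)² = 0.0292
Total = 0.0370. Share from x = 0.00741/0.0370 = 0.200.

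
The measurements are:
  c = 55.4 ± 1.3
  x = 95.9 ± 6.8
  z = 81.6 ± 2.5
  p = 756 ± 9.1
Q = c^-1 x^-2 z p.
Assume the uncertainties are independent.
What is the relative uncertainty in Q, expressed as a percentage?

Q is a product of powers, so relative uncertainties combine in quadrature:
  (-1·δc/c)² = (-1×0.0235)² = 0.000551;  (-2·δx/x)² = (-2×0.0709)² = 0.0201;  (1·δz/z)² = (1×0.0306)² = 0.000939;  (1·δp/p)² = (1×0.0120)² = 0.000145
δQ/Q = √(0.0217) = 0.147

14.7%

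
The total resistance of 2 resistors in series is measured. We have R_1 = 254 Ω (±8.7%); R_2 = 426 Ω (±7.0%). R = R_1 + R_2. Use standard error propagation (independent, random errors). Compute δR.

Sums and differences: (δR)² = Σ (cᵢ δxᵢ)².
  (δR_1)² = 488;  (δR_2)² = 889
δR = √(1380) = 37.1 Ω

37.1 Ω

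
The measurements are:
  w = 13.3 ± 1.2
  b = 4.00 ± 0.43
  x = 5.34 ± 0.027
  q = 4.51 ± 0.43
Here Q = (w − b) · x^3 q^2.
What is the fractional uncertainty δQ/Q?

0.235

Let u = w − b = 9.30. δu = √(δw² + δb²) = √(1.44 + 0.185) = 1.27, so δu/u = 0.137.
Q is then a monomial in u, x, q:
δQ/Q = √((δu/u)² + (3·δx/x)² + (2·δq/q)²) = √(0.0188 + 0.000230 + 0.0364) = 0.235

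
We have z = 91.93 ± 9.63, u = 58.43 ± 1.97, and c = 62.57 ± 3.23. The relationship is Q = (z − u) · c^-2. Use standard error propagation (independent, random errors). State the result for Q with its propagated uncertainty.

Let w = z − u = 33.50. δw = √(δz² + δu²) = √(92.7 + 3.88) = 9.83, so δw/w = 0.293.
Q is then a monomial in w, c:
δQ/Q = √((δw/w)² + (-2·δc/c)²) = √(0.0861 + 0.0107) = 0.311
Q = 0.008557, so δQ = 0.311 × 0.008557 = 0.00266.

0.008557 ± 0.00266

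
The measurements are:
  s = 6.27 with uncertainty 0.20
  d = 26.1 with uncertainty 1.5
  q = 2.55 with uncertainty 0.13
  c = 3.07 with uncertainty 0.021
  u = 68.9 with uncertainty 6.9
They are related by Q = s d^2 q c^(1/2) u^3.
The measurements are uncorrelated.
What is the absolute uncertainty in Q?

2.04e+09

Products/powers → add relative errors in quadrature, weighted by exponent:
  (1·δs/s)² = (1×0.0319)² = 0.00102;  (2·δd/d)² = (2×0.0575)² = 0.0132;  (1·δq/q)² = (1×0.0510)² = 0.00260;  (½·δc/c)² = (0.5×0.00684)² = 1.17e-05;  (3·δu/u)² = (3×0.100)² = 0.0903
δQ/Q = √(0.107) = 0.327
Q = 6.24e+09, so δQ = 0.327 × 6.24e+09 = 2.04e+09.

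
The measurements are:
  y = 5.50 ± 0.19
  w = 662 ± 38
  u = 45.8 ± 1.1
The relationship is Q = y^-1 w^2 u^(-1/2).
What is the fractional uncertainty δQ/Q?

Each factor contributes (exponent × relative error)² to (δQ/Q)²:
  (-1·δy/y)² = (-1×0.0345)² = 0.00119;  (2·δw/w)² = (2×0.0574)² = 0.0132;  (−½·δu/u)² = (-0.5×0.0240)² = 0.000144
δQ/Q = √(0.0145) = 0.120

0.120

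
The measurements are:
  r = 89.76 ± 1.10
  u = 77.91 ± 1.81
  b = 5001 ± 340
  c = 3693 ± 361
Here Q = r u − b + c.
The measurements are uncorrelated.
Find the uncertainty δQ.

529

Let p = r·u = 6993. δp/p = √((1·δr/r)² + (1·δu/u)²) = √(0.000150 + 0.000540) = 0.0263, so δp = 184.
Q = p − b + c: δQ = √(δp² + δb² + δc²) = √(33700 + 1.16e+05 + 1.3e+05) = 529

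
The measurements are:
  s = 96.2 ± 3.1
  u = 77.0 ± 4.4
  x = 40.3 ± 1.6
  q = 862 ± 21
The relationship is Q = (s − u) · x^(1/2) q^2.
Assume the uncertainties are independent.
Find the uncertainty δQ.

Let w = s − u = 19.2. δw = √(δs² + δu²) = √(9.61 + 19.4) = 5.38, so δw/w = 0.280.
Q is then a monomial in w, x, q:
δQ/Q = √((δw/w)² + (½·δx/x)² + (2·δq/q)²) = √(0.0786 + 0.000394 + 0.00237) = 0.285
Q = 9.06e+07, so δQ = 0.285 × 9.06e+07 = 2.58e+07.

2.58e+07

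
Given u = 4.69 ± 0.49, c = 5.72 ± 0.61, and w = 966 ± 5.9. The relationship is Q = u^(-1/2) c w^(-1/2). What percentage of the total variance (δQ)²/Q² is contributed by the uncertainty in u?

(δQ/Q)² = (−½·δu/u)² + (1·δc/c)² + (−½·δw/w)²
  u term: (-0.5×0.104)² = 0.00273
  c term: (1×0.107)² = 0.0114
  w term: (-0.5×0.00611)² = 9.33e-06
Total = 0.0141. Share from u = 0.00273/0.0141 = 0.193.

19.3%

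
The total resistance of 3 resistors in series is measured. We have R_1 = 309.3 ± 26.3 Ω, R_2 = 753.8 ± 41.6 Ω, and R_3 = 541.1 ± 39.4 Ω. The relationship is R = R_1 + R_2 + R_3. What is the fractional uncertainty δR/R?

0.0393

Sums and differences: (δR)² = Σ (cᵢ δxᵢ)².
  (δR_1)² = 692;  (δR_2)² = 1730;  (δR_3)² = 1550
δR = √(3970) = 63.0 Ω
R = 1604 Ω, so δR/R = 63.0/1604 = 0.0393.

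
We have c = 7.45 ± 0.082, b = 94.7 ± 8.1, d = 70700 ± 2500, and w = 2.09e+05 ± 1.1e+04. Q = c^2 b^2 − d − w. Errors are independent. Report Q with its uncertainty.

Let p = c^2·b^2 = 4.98e+05. δp/p = √((2·δc/c)² + (2·δb/b)²) = √(0.000485 + 0.0293) = 0.172, so δp = 85900.
Q = p − d − w: δQ = √(δp² + δd² + δw²) = √(7.37e+09 + 6.25e+06 + 1.21e+08) = 86600
Q = 2.18e+05.

(2.18 ± 0.866) × 10^5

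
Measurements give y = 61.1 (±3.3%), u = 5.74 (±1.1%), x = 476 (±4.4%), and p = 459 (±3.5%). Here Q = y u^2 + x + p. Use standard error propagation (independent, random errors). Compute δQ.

84.1

Let w = y·u^2 = 2010. δw/w = √((1·δy/y)² + (2·δu/u)²) = √(0.00109 + 0.000484) = 0.0397, so δw = 79.8.
Q = w + x + p: δQ = √(δw² + δx² + δp²) = √(6370 + 439 + 258) = 84.1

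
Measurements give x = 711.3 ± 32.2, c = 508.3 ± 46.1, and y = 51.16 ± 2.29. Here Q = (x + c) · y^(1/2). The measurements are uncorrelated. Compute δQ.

Let u = x + c = 1220. δu = √(δx² + δc²) = √(1040 + 2130) = 56.2, so δu/u = 0.0461.
Q is then a monomial in u, y:
δQ/Q = √((δu/u)² + (½·δy/y)²) = √(0.00213 + 0.000501) = 0.0513
Q = 8723, so δQ = 0.0513 × 8723 = 447.

447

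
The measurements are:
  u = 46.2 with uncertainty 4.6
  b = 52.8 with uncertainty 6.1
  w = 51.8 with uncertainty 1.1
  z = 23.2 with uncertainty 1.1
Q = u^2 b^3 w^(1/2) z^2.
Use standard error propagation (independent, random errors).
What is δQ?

Each factor contributes (exponent × relative error)² to (δQ/Q)²:
  (2·δu/u)² = (2×0.0996)² = 0.0397;  (3·δb/b)² = (3×0.116)² = 0.120;  (½·δw/w)² = (0.5×0.0212)² = 0.000113;  (2·δz/z)² = (2×0.0474)² = 0.00899
δQ/Q = √(0.169) = 0.411
Q = 1.22e+12, so δQ = 0.411 × 1.22e+12 = 5e+11.

5e+11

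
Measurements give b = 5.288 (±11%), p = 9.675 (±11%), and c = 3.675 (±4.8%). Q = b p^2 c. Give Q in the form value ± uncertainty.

1819 ± 456

For a monomial Q ∝ b, p^2, c, fractional errors add in quadrature:
  (1·δb/b)² = (1×0.110)² = 0.0121;  (2·δp/p)² = (2×0.110)² = 0.0484;  (1·δc/c)² = (1×0.0480)² = 0.00230
δQ/Q = √(0.0628) = 0.251
Q = 1819, so δQ = 0.251 × 1819 = 456.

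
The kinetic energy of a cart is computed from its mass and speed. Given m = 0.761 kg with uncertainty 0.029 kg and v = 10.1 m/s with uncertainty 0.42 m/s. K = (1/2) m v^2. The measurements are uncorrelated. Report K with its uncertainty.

38.8 ± 3.55 J

Each factor contributes (exponent × relative error)² to (δK/K)²:
  (1·δm/m)² = (1×0.0381)² = 0.00145;  (2·δv/v)² = (2×0.0416)² = 0.00692
δK/K = √(0.00837) = 0.0915
K = 38.8 J, so δK = 0.0915 × 38.8 = 3.55 J.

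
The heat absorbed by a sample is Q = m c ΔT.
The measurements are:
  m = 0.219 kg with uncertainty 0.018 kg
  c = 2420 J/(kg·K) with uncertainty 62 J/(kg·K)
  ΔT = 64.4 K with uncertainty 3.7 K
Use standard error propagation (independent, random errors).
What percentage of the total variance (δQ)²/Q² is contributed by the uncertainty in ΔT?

(δQ/Q)² = (1·δm/m)² + (1·δc/c)² + (1·δΔT/ΔT)²
  m term: (1×0.0822)² = 0.00676
  c term: (1×0.0256)² = 0.000656
  ΔT term: (1×0.0575)² = 0.00330
Total = 0.0107. Share from ΔT = 0.00330/0.0107 = 0.308.

30.8%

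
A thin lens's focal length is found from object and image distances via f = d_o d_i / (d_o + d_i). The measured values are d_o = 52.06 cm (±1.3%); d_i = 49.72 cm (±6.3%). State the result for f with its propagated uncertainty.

25.43 ± 0.835 cm

∂f/∂d_o = (d_i/(d_o+d_i))² = 0.239;  ∂f/∂d_i = (d_o/(d_o+d_i))² = 0.262
δf = √((∂f/∂d_o · δd_o)² + (∂f/∂d_i · δd_i)²) = √(0.0261 + 0.672) = 0.835 cm
f = 25.43 cm.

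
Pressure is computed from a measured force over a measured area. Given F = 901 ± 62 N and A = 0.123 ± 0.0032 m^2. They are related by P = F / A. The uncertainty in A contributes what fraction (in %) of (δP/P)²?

12.5%

(δP/P)² = (1·δF/F)² + (-1·δA/A)²
  F term: (1×0.0688)² = 0.00474
  A term: (-1×0.0260)² = 0.000677
Total = 0.00541. Share from A = 0.000677/0.00541 = 0.125.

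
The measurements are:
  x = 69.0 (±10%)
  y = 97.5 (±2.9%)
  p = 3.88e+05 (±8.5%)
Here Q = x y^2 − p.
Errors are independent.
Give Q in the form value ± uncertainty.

Let w = x·y^2 = 6.56e+05. δw/w = √((1·δx/x)² + (2·δy/y)²) = √(0.0100 + 0.00336) = 0.116, so δw = 75800.
Q = w − p: δQ = √(δw² + δp²) = √(5.75e+09 + 1.09e+09) = 82700
Q = 2.68e+05.

(2.68 ± 0.827) × 10^5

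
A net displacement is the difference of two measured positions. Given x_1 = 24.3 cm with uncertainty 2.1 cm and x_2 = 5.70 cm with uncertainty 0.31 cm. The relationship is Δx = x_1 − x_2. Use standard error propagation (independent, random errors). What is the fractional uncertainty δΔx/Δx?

0.114

Absolute uncertainties add in quadrature for a linear combination:
  (δx_1)² = 4.41;  (δx_2)² = 0.0961
δΔx = √(4.51) = 2.12 cm
Δx = 18.6 cm, so δΔx/Δx = 2.12/18.6 = 0.114.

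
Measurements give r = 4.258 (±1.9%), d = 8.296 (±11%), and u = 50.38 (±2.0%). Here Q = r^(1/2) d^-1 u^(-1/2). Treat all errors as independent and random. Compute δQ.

0.00388

Relative error in a monomial: (δQ/Q)² = Σ (nᵢ · δxᵢ/xᵢ)².
  (½·δr/r)² = (0.5×0.0190)² = 9.02e-05;  (-1·δd/d)² = (-1×0.110)² = 0.0121;  (−½·δu/u)² = (-0.5×0.0200)² = 0.000100
δQ/Q = √(0.0123) = 0.111
Q = 0.03504, so δQ = 0.111 × 0.03504 = 0.00388.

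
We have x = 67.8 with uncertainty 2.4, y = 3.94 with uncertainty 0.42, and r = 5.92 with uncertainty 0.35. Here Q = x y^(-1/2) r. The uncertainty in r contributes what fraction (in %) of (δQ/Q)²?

(δQ/Q)² = (1·δx/x)² + (−½·δy/y)² + (1·δr/r)²
  x term: (1×0.0354)² = 0.00125
  y term: (-0.5×0.107)² = 0.00284
  r term: (1×0.0591)² = 0.00350
Total = 0.00759. Share from r = 0.00350/0.00759 = 0.461.

46.1%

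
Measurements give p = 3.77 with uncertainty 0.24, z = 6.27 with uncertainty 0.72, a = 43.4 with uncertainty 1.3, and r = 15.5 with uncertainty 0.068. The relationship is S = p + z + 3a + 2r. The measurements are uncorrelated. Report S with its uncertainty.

Absolute uncertainties add in quadrature for a linear combination:
  (δp)² = 0.0576;  (δz)² = 0.518;  (3·δa)² = 15.2;  (2·δr)² = 0.0185
δS = √(15.8) = 3.98
S = 171.

171 ± 3.98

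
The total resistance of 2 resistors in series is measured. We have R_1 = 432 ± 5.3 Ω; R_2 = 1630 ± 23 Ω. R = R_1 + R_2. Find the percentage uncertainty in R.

Absolute uncertainties add in quadrature for a linear combination:
  (δR_1)² = 28.1;  (δR_2)² = 529
δR = √(557) = 23.6 Ω
R = 2060 Ω, so δR/R = 23.6/2060 = 0.0114.

1.14%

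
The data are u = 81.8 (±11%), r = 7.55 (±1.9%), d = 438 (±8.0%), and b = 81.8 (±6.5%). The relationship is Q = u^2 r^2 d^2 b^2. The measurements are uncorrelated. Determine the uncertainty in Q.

Products/powers → add relative errors in quadrature, weighted by exponent:
  (2·δu/u)² = (2×0.110)² = 0.0484;  (2·δr/r)² = (2×0.0190)² = 0.00144;  (2·δd/d)² = (2×0.0800)² = 0.0256;  (2·δb/b)² = (2×0.0650)² = 0.0169
δQ/Q = √(0.0923) = 0.304
Q = 4.9e+14, so δQ = 0.304 × 4.9e+14 = 1.49e+14.

1.49e+14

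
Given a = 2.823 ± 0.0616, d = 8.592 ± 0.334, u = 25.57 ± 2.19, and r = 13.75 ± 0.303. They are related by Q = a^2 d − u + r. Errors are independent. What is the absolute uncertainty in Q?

Let p = a^2·d = 68.47. δp/p = √((2·δa/a)² + (1·δd/d)²) = √(0.00190 + 0.00151) = 0.0584, so δp = 4.00.
Q = p − u + r: δQ = √(δp² + δu² + δr²) = √(16.0 + 4.80 + 0.0918) = 4.57

4.57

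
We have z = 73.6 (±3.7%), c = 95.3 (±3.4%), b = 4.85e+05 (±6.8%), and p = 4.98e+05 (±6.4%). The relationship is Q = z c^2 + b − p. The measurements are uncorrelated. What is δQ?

69100

Let w = z·c^2 = 6.68e+05. δw/w = √((1·δz/z)² + (2·δc/c)²) = √(0.00137 + 0.00462) = 0.0774, so δw = 51700.
Q = w + b − p: δQ = √(δw² + δb² + δp²) = √(2.68e+09 + 1.09e+09 + 1.02e+09) = 69100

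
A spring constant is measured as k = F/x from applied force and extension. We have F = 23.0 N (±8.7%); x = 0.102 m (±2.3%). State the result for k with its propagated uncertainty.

225 ± 20.3 N/m

Relative error in a monomial: (δk/k)² = Σ (nᵢ · δxᵢ/xᵢ)².
  (1·δF/F)² = (1×0.0870)² = 0.00757;  (-1·δx/x)² = (-1×0.0230)² = 0.000529
δk/k = √(0.00810) = 0.0900
k = 225 N/m, so δk = 0.0900 × 225 = 20.3 N/m.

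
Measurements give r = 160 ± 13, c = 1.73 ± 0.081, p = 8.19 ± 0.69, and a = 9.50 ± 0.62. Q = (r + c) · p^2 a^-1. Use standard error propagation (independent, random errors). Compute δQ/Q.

Let u = r + c = 162. δu = √(δr² + δc²) = √(169 + 0.00656) = 13.0, so δu/u = 0.0804.
Q is then a monomial in u, p, a:
δQ/Q = √((δu/u)² + (2·δp/p)² + (-1·δa/a)²) = √(0.00646 + 0.0284 + 0.00426) = 0.198

0.198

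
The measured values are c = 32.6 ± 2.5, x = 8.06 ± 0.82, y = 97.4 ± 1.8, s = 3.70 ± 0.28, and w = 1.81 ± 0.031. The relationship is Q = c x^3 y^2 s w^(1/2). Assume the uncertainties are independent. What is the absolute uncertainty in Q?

Relative error in a monomial: (δQ/Q)² = Σ (nᵢ · δxᵢ/xᵢ)².
  (1·δc/c)² = (1×0.0767)² = 0.00588;  (3·δx/x)² = (3×0.102)² = 0.0932;  (2·δy/y)² = (2×0.0185)² = 0.00137;  (1·δs/s)² = (1×0.0757)² = 0.00573;  (½·δw/w)² = (0.5×0.0171)² = 7.33e-05
δQ/Q = √(0.106) = 0.326
Q = 8.06e+08, so δQ = 0.326 × 8.06e+08 = 2.63e+08.

2.63e+08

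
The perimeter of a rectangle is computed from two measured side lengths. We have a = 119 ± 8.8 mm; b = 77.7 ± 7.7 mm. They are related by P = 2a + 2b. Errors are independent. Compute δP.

Sums and differences: (δP)² = Σ (cᵢ δxᵢ)².
  (2·δa)² = 310;  (2·δb)² = 237
δP = √(547) = 23.4 mm

23.4 mm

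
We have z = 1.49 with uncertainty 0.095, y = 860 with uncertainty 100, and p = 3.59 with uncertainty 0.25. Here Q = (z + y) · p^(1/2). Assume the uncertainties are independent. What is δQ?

198

Let u = z + y = 861. δu = √(δz² + δy²) = √(0.00903 + 10000) = 100, so δu/u = 0.116.
Q is then a monomial in u, p:
δQ/Q = √((δu/u)² + (½·δp/p)²) = √(0.0135 + 0.00121) = 0.121
Q = 1630, so δQ = 0.121 × 1630 = 198.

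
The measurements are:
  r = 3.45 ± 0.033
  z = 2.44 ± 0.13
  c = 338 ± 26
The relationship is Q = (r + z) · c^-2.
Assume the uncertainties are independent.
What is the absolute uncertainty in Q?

8.02e-06

Let u = r + z = 5.89. δu = √(δr² + δz²) = √(0.00109 + 0.0169) = 0.134, so δu/u = 0.0228.
Q is then a monomial in u, c:
δQ/Q = √((δu/u)² + (-2·δc/c)²) = √(0.000519 + 0.0237) = 0.156
Q = 5.16e-05, so δQ = 0.156 × 5.16e-05 = 8.02e-06.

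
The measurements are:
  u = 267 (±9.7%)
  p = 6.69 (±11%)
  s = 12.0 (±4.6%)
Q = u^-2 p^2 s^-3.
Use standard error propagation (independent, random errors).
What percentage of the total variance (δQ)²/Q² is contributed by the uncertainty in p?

46.1%

(δQ/Q)² = (-2·δu/u)² + (2·δp/p)² + (-3·δs/s)²
  u term: (-2×0.0970)² = 0.0376
  p term: (2×0.110)² = 0.0484
  s term: (-3×0.0460)² = 0.0190
Total = 0.105. Share from p = 0.0484/0.105 = 0.461.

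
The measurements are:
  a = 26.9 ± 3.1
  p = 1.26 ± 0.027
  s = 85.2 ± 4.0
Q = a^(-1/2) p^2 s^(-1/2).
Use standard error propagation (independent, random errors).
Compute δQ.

Relative error in a monomial: (δQ/Q)² = Σ (nᵢ · δxᵢ/xᵢ)².
  (−½·δa/a)² = (-0.5×0.115)² = 0.00332;  (2·δp/p)² = (2×0.0214)² = 0.00184;  (−½·δs/s)² = (-0.5×0.0469)² = 0.000551
δQ/Q = √(0.00571) = 0.0756
Q = 0.0332, so δQ = 0.0756 × 0.0332 = 0.00251.

0.00251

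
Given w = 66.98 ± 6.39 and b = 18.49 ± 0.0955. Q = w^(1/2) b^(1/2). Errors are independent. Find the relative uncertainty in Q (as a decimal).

Relative error in a monomial: (δQ/Q)² = Σ (nᵢ · δxᵢ/xᵢ)².
  (½·δw/w)² = (0.5×0.0954)² = 0.00228;  (½·δb/b)² = (0.5×0.00516)² = 6.67e-06
δQ/Q = √(0.00228) = 0.0478

0.0478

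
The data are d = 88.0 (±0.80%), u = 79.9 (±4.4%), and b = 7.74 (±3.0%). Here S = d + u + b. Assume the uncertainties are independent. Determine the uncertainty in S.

Absolute uncertainties add in quadrature for a linear combination:
  (δd)² = 0.496;  (δu)² = 12.4;  (δb)² = 0.0539
δS = √(12.9) = 3.59

3.59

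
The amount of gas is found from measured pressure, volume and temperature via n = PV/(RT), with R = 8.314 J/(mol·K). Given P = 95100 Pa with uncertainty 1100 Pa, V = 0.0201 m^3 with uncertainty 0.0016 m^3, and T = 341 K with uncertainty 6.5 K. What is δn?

Products/powers → add relative errors in quadrature, weighted by exponent:
  (1·δP/P)² = (1×0.0116)² = 0.000134;  (1·δV/V)² = (1×0.0796)² = 0.00634;  (-1·δT/T)² = (-1×0.0191)² = 0.000363
δn/n = √(0.00683) = 0.0827
n = 0.674 mol, so δn = 0.0827 × 0.674 = 0.0557 mol.

0.0557 mol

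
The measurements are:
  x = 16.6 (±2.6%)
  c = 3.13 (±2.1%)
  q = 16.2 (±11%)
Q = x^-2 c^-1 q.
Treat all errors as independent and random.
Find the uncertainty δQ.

For a monomial Q ∝ x^-2, c^-1, q, fractional errors add in quadrature:
  (-2·δx/x)² = (-2×0.0260)² = 0.00270;  (-1·δc/c)² = (-1×0.0210)² = 0.000441;  (1·δq/q)² = (1×0.110)² = 0.0121
δQ/Q = √(0.0152) = 0.123
Q = 0.0188, so δQ = 0.123 × 0.0188 = 0.00232.

0.00232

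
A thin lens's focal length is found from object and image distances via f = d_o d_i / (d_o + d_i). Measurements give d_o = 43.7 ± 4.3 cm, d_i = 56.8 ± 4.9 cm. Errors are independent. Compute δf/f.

∂f/∂d_o = (d_i/(d_o+d_i))² = 0.319;  ∂f/∂d_i = (d_o/(d_o+d_i))² = 0.189
δf = √((∂f/∂d_o · δd_o)² + (∂f/∂d_i · δd_i)²) = √(1.89 + 0.858) = 1.66 cm
f = 24.7 cm, so δf/f = 1.66/24.7 = 0.0671.

0.0671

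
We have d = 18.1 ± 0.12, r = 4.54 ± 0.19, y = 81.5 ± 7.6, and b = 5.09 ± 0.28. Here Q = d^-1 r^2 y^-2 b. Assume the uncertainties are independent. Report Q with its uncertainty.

Q is a product of powers, so relative uncertainties combine in quadrature:
  (-1·δd/d)² = (-1×0.00663)² = 4.4e-05;  (2·δr/r)² = (2×0.0419)² = 0.00701;  (-2·δy/y)² = (-2×0.0933)² = 0.0348;  (1·δb/b)² = (1×0.0550)² = 0.00303
δQ/Q = √(0.0449) = 0.212
Q = 0.000873, so δQ = 0.212 × 0.000873 = 0.000185.

0.000873 ± 0.000185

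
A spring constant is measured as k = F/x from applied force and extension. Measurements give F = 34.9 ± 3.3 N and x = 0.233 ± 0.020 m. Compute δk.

19.1 N/m

Relative error in a monomial: (δk/k)² = Σ (nᵢ · δxᵢ/xᵢ)².
  (1·δF/F)² = (1×0.0946)² = 0.00894;  (-1·δx/x)² = (-1×0.0858)² = 0.00737
δk/k = √(0.0163) = 0.128
k = 150 N/m, so δk = 0.128 × 150 = 19.1 N/m.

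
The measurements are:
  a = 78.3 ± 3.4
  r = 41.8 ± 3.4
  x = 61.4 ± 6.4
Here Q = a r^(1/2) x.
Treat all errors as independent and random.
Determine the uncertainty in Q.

Products/powers → add relative errors in quadrature, weighted by exponent:
  (1·δa/a)² = (1×0.0434)² = 0.00189;  (½·δr/r)² = (0.5×0.0813)² = 0.00165;  (1·δx/x)² = (1×0.104)² = 0.0109
δQ/Q = √(0.0144) = 0.120
Q = 31100, so δQ = 0.120 × 31100 = 3730.

3730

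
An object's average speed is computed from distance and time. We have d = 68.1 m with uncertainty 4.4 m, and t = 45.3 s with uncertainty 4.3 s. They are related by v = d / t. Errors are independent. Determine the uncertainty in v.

0.173 m/s

Since v is a product/quotient, work with relative uncertainties:
  (1·δd/d)² = (1×0.0646)² = 0.00417;  (-1·δt/t)² = (-1×0.0949)² = 0.00901
δv/v = √(0.0132) = 0.115
v = 1.50 m/s, so δv = 0.115 × 1.50 = 0.173 m/s.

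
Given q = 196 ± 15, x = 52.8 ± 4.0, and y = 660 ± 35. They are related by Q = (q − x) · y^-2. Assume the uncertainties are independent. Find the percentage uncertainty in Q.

Let u = q − x = 143. δu = √(δq² + δx²) = √(225 + 16.0) = 15.5, so δu/u = 0.108.
Q is then a monomial in u, y:
δQ/Q = √((δu/u)² + (-2·δy/y)²) = √(0.0118 + 0.0112) = 0.152

15.2%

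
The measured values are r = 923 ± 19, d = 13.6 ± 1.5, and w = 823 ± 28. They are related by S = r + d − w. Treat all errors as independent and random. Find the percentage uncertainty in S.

29.8%

For a sum/difference, combine absolute errors in quadrature:
  (δr)² = 361;  (δd)² = 2.25;  (δw)² = 784
δS = √(1150) = 33.9
S = 114, so δS/S = 33.9/114 = 0.298.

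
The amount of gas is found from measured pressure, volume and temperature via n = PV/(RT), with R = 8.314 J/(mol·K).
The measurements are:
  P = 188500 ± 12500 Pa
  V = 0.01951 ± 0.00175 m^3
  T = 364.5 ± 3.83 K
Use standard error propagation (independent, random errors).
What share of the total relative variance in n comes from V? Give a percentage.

(δn/n)² = (1·δP/P)² + (1·δV/V)² + (-1·δT/T)²
  P term: (1×0.0663)² = 0.00440
  V term: (1×0.0897)² = 0.00805
  T term: (-1×0.0105)² = 0.000110
Total = 0.0126. Share from V = 0.00805/0.0126 = 0.641.

64.1%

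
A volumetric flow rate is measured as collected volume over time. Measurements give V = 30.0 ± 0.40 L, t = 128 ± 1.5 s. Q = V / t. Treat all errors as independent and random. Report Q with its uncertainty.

0.234 ± 0.00416 L/s

For a monomial Q ∝ V, t^-1, fractional errors add in quadrature:
  (1·δV/V)² = (1×0.0133)² = 0.000178;  (-1·δt/t)² = (-1×0.0117)² = 0.000137
δQ/Q = √(0.000315) = 0.0178
Q = 0.234 L/s, so δQ = 0.0178 × 0.234 = 0.00416 L/s.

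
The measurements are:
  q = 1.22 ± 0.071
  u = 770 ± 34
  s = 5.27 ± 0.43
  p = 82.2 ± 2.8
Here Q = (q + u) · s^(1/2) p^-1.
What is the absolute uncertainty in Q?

Let w = q + u = 771. δw = √(δq² + δu²) = √(0.00504 + 1160) = 34.0, so δw/w = 0.0441.
Q is then a monomial in w, s, p:
δQ/Q = √((δw/w)² + (½·δs/s)² + (-1·δp/p)²) = √(0.00194 + 0.00166 + 0.00116) = 0.0691
Q = 21.5, so δQ = 0.0691 × 21.5 = 1.49.

1.49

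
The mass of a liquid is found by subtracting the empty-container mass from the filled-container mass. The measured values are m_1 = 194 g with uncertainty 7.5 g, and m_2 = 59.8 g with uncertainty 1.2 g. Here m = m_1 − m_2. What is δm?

Each term contributes (cᵢ δxᵢ)² to (δm)²:
  (δm_1)² = 56.2;  (δm_2)² = 1.44
δm = √(57.7) = 7.60 g

7.60 g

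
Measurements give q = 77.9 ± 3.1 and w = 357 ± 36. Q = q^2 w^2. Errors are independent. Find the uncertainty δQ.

1.68e+08

Products/powers → add relative errors in quadrature, weighted by exponent:
  (2·δq/q)² = (2×0.0398)² = 0.00633;  (2·δw/w)² = (2×0.101)² = 0.0407
δQ/Q = √(0.0470) = 0.217
Q = 7.73e+08, so δQ = 0.217 × 7.73e+08 = 1.68e+08.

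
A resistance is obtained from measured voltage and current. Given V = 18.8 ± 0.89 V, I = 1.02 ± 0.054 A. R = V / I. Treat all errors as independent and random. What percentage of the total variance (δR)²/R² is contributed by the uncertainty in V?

(δR/R)² = (1·δV/V)² + (-1·δI/I)²
  V term: (1×0.0473)² = 0.00224
  I term: (-1×0.0529)² = 0.00280
Total = 0.00504. Share from V = 0.00224/0.00504 = 0.444.

44.4%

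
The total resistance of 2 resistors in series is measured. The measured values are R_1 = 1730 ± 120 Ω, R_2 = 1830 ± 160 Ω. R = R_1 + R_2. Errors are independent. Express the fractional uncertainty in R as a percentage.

5.62%

Sums and differences: (δR)² = Σ (cᵢ δxᵢ)².
  (δR_1)² = 14400;  (δR_2)² = 25600
δR = √(40000) = 200 Ω
R = 3560 Ω, so δR/R = 200/3560 = 0.0562.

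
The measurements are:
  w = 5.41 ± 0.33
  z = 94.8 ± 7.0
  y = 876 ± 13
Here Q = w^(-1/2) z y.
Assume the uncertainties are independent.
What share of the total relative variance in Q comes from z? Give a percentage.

82.6%

(δQ/Q)² = (−½·δw/w)² + (1·δz/z)² + (1·δy/y)²
  w term: (-0.5×0.0610)² = 0.000930
  z term: (1×0.0738)² = 0.00545
  y term: (1×0.0148)² = 0.000220
Total = 0.00660. Share from z = 0.00545/0.00660 = 0.826.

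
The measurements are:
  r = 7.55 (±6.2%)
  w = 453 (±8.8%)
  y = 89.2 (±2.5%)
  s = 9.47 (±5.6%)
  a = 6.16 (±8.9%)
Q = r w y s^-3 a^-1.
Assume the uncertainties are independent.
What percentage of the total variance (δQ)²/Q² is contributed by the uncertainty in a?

16.4%

(δQ/Q)² = (1·δr/r)² + (1·δw/w)² + (1·δy/y)² + (-3·δs/s)² + (-1·δa/a)²
  r term: (1×0.0620)² = 0.00384
  w term: (1×0.0880)² = 0.00774
  y term: (1×0.0250)² = 0.000625
  s term: (-3×0.0560)² = 0.0282
  a term: (-1×0.0890)² = 0.00792
Total = 0.0484. Share from a = 0.00792/0.0484 = 0.164.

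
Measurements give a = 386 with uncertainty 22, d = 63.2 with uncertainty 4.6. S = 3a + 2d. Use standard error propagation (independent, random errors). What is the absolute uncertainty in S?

66.6

Absolute uncertainties add in quadrature for a linear combination:
  (3·δa)² = 4360;  (2·δd)² = 84.6
δS = √(4440) = 66.6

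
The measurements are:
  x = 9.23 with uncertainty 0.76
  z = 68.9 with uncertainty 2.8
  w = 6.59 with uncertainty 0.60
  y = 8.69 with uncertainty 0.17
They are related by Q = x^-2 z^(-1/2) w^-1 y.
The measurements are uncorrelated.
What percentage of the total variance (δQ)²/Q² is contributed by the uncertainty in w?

(δQ/Q)² = (-2·δx/x)² + (−½·δz/z)² + (-1·δw/w)² + (1·δy/y)²
  x term: (-2×0.0823)² = 0.0271
  z term: (-0.5×0.0406)² = 0.000413
  w term: (-1×0.0910)² = 0.00829
  y term: (1×0.0196)² = 0.000383
Total = 0.0362. Share from w = 0.00829/0.0362 = 0.229.

22.9%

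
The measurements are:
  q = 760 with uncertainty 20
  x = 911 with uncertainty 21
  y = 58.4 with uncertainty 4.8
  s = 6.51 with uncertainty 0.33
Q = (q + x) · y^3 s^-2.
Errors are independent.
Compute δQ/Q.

0.267

Let u = q + x = 1670. δu = √(δq² + δx²) = √(400 + 441) = 29.0, so δu/u = 0.0174.
Q is then a monomial in u, y, s:
δQ/Q = √((δu/u)² + (3·δy/y)² + (-2·δs/s)²) = √(0.000301 + 0.0608 + 0.0103) = 0.267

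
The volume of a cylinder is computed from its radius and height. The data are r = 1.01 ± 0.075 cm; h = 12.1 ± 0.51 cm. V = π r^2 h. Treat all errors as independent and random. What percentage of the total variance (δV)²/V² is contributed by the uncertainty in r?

(δV/V)² = (2·δr/r)² + (1·δh/h)²
  r term: (2×0.0743)² = 0.0221
  h term: (1×0.0421)² = 0.00178
Total = 0.0238. Share from r = 0.0221/0.0238 = 0.925.

92.5%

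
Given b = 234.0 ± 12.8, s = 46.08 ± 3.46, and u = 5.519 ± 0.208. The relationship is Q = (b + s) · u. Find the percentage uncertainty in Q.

Let w = b + s = 280.1. δw = √(δb² + δs²) = √(164 + 12.0) = 13.3, so δw/w = 0.0473.
Q is then a monomial in w, u:
δQ/Q = √((δw/w)² + (1·δu/u)²) = √(0.00224 + 0.00142) = 0.0605

6.05%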